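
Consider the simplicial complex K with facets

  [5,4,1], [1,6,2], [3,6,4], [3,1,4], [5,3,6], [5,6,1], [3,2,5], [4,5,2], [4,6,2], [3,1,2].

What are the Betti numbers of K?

Fix the vertex order 1 < 2 < 3 < 4 < 5 < 6 and write every simplex with vertices in increasing order. Then dim K = 2 and the simplices of K are:

  0-simplices (6): [1], [2], [3], [4], [5], [6]
  1-simplices (15): [1,2], [1,3], [1,4], [1,5], [1,6], [2,3], [2,4], [2,5], [2,6], [3,4], [3,5], [3,6], [4,5], [4,6], [5,6]
  2-simplices (10): [1,2,3], [1,2,6], [1,3,4], [1,4,5], [1,5,6], [2,3,5], [2,4,5], [2,4,6], [3,4,6], [3,5,6]

Hence C_0 ≅ Z^6, C_1 ≅ Z^15, C_2 ≅ Z^10.

∂_1: C_1 → C_0 sends each edge [p,q] (with p < q) to q − p. For instance
  ∂[2,3] = [3] − [2].
This gives a 6×15 integer matrix of rank 5; reducing to Smith normal form yields diagonal entries (1,1,1,1,1).

∂_2: C_2 → C_1 maps a triangle to the signed sum of its edges. For instance
  ∂[1,2,3] = [2,3] − [1,3] + [1,2],
  ∂[1,5,6] = [5,6] − [1,6] + [1,5].
The 15×10 boundary matrix has rank 10 and Smith normal form diag(1,1,1,1,1,1,1,1,1,2).

Reading off H_k = ker ∂_k / im ∂_{k+1}:

  H_0: rank C_0 − rank ∂_1 = 6 − 5 = 1, and the invariant factors of ∂_1 are all 1, so H_0 = Z.
  H_1: rank ker ∂_1 − rank ∂_2 = (15 − 5) − 10 = 0, and ∂_2 has invariant factor 2 > 1, so H_1 = Z/2Z.
  H_2: rank ker ∂_2 − rank ∂_3 = (10 − 10) − 0 = 0, and there is no ∂_3, so H_2 = 0.

(K is a triangulation of the real projective plane RP^2.)

Hence the Betti numbers are b_0 = 1, b_1 = 0, b_2 = 0.

b_0 = 1, b_1 = 0, b_2 = 0.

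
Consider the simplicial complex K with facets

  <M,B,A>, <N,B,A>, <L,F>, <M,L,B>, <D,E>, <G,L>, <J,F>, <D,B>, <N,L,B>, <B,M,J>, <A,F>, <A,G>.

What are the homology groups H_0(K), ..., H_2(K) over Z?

H_0 ≅ Z,  H_1 ≅ Z^3,  H_2 = 0.

Fix the vertex order A < B < D < E < F < G < J < L < M < N and write every simplex with vertices in increasing order. Then dim K = 2 and the simplices of K are:

  0-simplices (10): A, B, D, E, F, G, J, L, M, N
  1-simplices (17): AB, AF, AG, AM, AN, BD, BJ, BL, BM, BN, DE, FJ, FL, GL, JM, LM, LN
  2-simplices (5): ABM, ABN, BJM, BLM, BLN

giving chain groups C_0 ≅ Z^10, C_1 ≅ Z^17, C_2 ≅ Z^5.

The boundary map ∂_1: C_1 → C_0 is given by ∂[p,q] = [q] − [p]. For instance
  ∂AN = N − A.
The resulting 10×17 matrix has rank 9, and its Smith normal form has invariant factors (1,1,1,1,1,1,1,1,1).

Boundary ∂_2: C_2 → C_1 acts by ∂[p,q,r] = [q,r] − [p,r] + [p,q]. For instance
  ∂ABN = BN − AN + AB,
  ∂BJM = JM − BM + BJ.
The resulting 17×5 matrix has rank 5, and its Smith normal form has invariant factors (1,1,1,1,1).

Now H_k = ker ∂_k / im ∂_{k+1}, so:

  H_0: rank C_0 − rank ∂_1 = 10 − 9 = 1, and the invariant factors of ∂_1 are all 1, so H_0 = Z.
  H_1: rank ker ∂_1 − rank ∂_2 = (17 − 9) − 5 = 3, and the invariant factors of ∂_2 are all 1, so H_1 = Z^3.
  H_2: rank ker ∂_2 − rank ∂_3 = (5 − 5) − 0 = 0, and there is no ∂_3, so H_2 = 0.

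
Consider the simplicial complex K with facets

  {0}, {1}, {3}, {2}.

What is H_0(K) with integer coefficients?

H_0 ≅ Z^4.

Take the total order 0 < 1 < 2 < 3 on the vertex set. Then K (dimension 0) consists of the simplices:

  0-simplices (4): [0], [1], [2], [3]

giving chain groups C_0 ≅ Z^4.

Reading off H_k = ker ∂_k / im ∂_{k+1}:

  H_0: rank C_0 − rank ∂_1 = 4 − 0 = 4, and there is no ∂_1, so H_0 = Z^4.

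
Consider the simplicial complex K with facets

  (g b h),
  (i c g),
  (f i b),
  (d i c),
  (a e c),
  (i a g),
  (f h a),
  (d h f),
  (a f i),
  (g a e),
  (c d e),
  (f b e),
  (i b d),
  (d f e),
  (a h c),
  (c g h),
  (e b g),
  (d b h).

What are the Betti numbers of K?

b_0 = 1, b_1 = 1, b_2 = 0.

K has 9 vertices, 27 edges, 18 triangles.
rank ∂_0 = 0, rank ∂_1 = 8 ⇒ b_0 = 9 − 0 − 8 = 1; all invariant factors of ∂_1 are 1 so no torsion. So H_0 ≅ Z.
rank ∂_1 = 8, rank ∂_2 = 18 ⇒ b_1 = 27 − 8 − 18 = 1; ∂_2 has invariant factor(s) [2] giving torsion. So H_1 ≅ Z ⊕ Z/2.
rank ∂_2 = 18, rank ∂_3 = 0 ⇒ b_2 = 18 − 18 − 0 = 0. So H_2 ≅ 0.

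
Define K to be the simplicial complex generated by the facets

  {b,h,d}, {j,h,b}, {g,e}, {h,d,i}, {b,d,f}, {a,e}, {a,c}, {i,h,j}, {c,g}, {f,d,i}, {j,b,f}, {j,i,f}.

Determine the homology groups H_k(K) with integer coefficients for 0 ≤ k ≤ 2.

K has 10 vertices, 16 edges, 8 triangles.
rank ∂_0 = 0, rank ∂_1 = 8 ⇒ b_0 = 10 − 0 − 8 = 2; all invariant factors of ∂_1 are 1 so no torsion. So H_0 ≅ Z^2.
rank ∂_1 = 8, rank ∂_2 = 7 ⇒ b_1 = 16 − 8 − 7 = 1; all invariant factors of ∂_2 are 1 so no torsion. So H_1 ≅ Z.
rank ∂_2 = 7, rank ∂_3 = 0 ⇒ b_2 = 8 − 7 − 0 = 1. So H_2 ≅ Z.

H_0 ≅ Z^2,  H_1 ≅ Z,  H_2 ≅ Z.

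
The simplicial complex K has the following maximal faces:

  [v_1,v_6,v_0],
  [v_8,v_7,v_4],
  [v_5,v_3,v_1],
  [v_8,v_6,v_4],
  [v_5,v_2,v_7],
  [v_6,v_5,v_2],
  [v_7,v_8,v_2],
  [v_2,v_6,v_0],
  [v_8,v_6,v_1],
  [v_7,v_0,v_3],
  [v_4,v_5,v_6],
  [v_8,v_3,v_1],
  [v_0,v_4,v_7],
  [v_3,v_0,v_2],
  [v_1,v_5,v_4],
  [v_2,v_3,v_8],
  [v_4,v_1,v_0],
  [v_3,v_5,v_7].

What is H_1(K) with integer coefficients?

H_1 ≅ Z ⊕ Z/2Z.

Order the vertices as v_0 < v_1 < v_2 < v_3 < v_4 < v_5 < v_6 < v_7 < v_8. Listing each simplex with vertices in this order, K has dimension 2 with simplices:

  0-simplices (9): [v_0], [v_1], [v_2], [v_3], [v_4], [v_5], [v_6], [v_7], [v_8]
  1-simplices (27): (27 of them)
  2-simplices (18): (18 of them)

Hence C_0 ≅ Z^9, C_1 ≅ Z^27, C_2 ≅ Z^18.

Boundary ∂_1: C_1 → C_0 is given by ∂[p,q] = [q] − [p]. For instance
  ∂[v_3,v_8] = [v_8] − [v_3].
The 9×27 boundary matrix has rank 8 and Smith normal form diag(1,1,1,1,1,1,1,1).

Boundary ∂_2: C_2 → C_1 maps a triangle to the signed sum of its edges. For instance
  ∂[v_0,v_2,v_6] = [v_2,v_6] − [v_0,v_6] + [v_0,v_2],
  ∂[v_4,v_7,v_8] = [v_7,v_8] − [v_4,v_8] + [v_4,v_7].
The 27×18 boundary matrix has rank 18 and Smith normal form diag(1,1,1,1,1,1,1,1,1,1,1,1,1,1,1,1,1,2).

Reading off H_k = ker ∂_k / im ∂_{k+1}:

  H_1: rank ker ∂_1 − rank ∂_2 = (27 − 8) − 18 = 1, and ∂_2 has invariant factor 2 > 1, so H_1 = Z ⊕ Z/2Z.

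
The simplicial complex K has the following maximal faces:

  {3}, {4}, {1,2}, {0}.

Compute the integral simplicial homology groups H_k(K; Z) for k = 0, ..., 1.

Take the total order 0 < 1 < 2 < 3 < 4 on the vertex set. Then K (dimension 1) consists of the simplices:

  0-simplices (5): [0], [1], [2], [3], [4]
  1-simplices (1): [1,2]

Hence C_0 ≅ Z^5, C_1 ≅ Z^1.

The boundary map ∂_1: C_1 → C_0 sends each edge [p,q] (with p < q) to q − p. For instance
  ∂[1,2] = [2] − [1].
The 5×1 boundary matrix has rank 1 and Smith normal form diag(1).

Now H_k = ker ∂_k / im ∂_{k+1}, so:

  H_0: rank C_0 − rank ∂_1 = 5 − 1 = 4, and the invariant factors of ∂_1 are all 1, so H_0 = Z^4.
  H_1: rank ker ∂_1 − rank ∂_2 = (1 − 1) − 0 = 0, and there is no ∂_2, so H_1 = 0.

As a check, the Euler characteristic is 5 − 1 = 4, which agrees with 4 − 0 = 4.

H_0 ≅ Z^4,  H_1 = 0.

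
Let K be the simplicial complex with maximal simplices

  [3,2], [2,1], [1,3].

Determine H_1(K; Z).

H_1 ≅ Z.

Order the vertices as 1 < 2 < 3. Listing each simplex with vertices in this order, K has dimension 1 with simplices:

  0-simplices (3): [1], [2], [3]
  1-simplices (3): [1,2], [1,3], [2,3]

Hence C_0 ≅ Z^3, C_1 ≅ Z^3.

Boundary ∂_1: C_1 → C_0 is given by ∂[p,q] = [q] − [p].
The 3×3 boundary matrix has rank 2 and Smith normal form diag(1,1).

From H_k ≅ ker(∂_k) / im(∂_{k+1}) we obtain:

  H_1: rank ker ∂_1 − rank ∂_2 = (3 − 2) − 0 = 1, and there is no ∂_2, so H_1 ≅ Z.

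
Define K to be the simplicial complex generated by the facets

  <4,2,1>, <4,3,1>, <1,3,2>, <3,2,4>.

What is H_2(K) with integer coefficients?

Order the vertices as 1 < 2 < 3 < 4. Listing each simplex with vertices in this order, K has dimension 2 with simplices:

  0-simplices (4): [1], [2], [3], [4]
  1-simplices (6): [1,2], [1,3], [1,4], [2,3], [2,4], [3,4]
  2-simplices (4): [1,2,3], [1,2,4], [1,3,4], [2,3,4]

so the chain groups are C_0 ≅ Z^4, C_1 ≅ Z^6, C_2 ≅ Z^4.

The boundary map ∂_1: C_1 → C_0 sends each edge [p,q] (with p < q) to q − p. For instance
  ∂[2,4] = [4] − [2].
As a 4×6 matrix over Z this has rank 3, with invariant factors (1,1,1).

The boundary map ∂_2: C_2 → C_1 acts by ∂[p,q,r] = [q,r] − [p,r] + [p,q]. For instance
  ∂[1,3,4] = [3,4] − [1,4] + [1,3],
  ∂[1,2,3] = [2,3] − [1,3] + [1,2].
This gives a 6×4 integer matrix of rank 3; reducing to Smith normal form yields diagonal entries (1,1,1).

Now H_k = ker ∂_k / im ∂_{k+1}, so:

  H_2: rank ker ∂_2 − rank ∂_3 = (4 − 3) − 0 = 1, and there is no ∂_3, so H_2 ≅ Z.

(K is a triangulation of the 2-sphere S^2.)

H_2 ≅ Z.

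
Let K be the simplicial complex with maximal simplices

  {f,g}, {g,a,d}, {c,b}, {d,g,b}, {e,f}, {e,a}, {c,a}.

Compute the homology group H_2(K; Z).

We work with the vertex ordering a < b < c < d < e < f < g. The simplices of K, each written with vertices in increasing order, are:

  0-simplices (7): a, b, c, d, e, f, g
  1-simplices (10): ac, ad, ae, ag, bc, bd, bg, dg, ef, fg
  2-simplices (2): adg, bdg

giving chain groups C_0 ≅ Z^7, C_1 ≅ Z^10, C_2 ≅ Z^2.

The boundary map ∂_1: C_1 → C_0 sends each edge [p,q] (with p < q) to q − p. For instance
  ∂ae = e − a.
This gives a 7×10 integer matrix of rank 6; reducing to Smith normal form yields diagonal entries (1,1,1,1,1,1).

∂_2: C_2 → C_1 sends each 2-simplex [p,q,r] to [q,r] − [p,r] + [p,q]. For instance
  ∂bdg = dg − bg + bd,
  ∂adg = dg − ag + ad.
As a 10×2 matrix over Z this has rank 2, with invariant factors (1,1).

Now H_k = ker ∂_k / im ∂_{k+1}, so:

  H_2: rank ker ∂_2 − rank ∂_3 = (2 − 2) − 0 = 0, and there is no ∂_3, so H_2 ≅ 0.

H_2 ≅ 0.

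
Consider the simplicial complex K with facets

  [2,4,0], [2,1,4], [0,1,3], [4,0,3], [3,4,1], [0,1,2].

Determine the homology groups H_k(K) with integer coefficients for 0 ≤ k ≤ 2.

Order the vertices as 0 < 1 < 2 < 3 < 4. Listing each simplex with vertices in this order, K has dimension 2 with simplices:

  0-simplices (5): [0], [1], [2], [3], [4]
  1-simplices (9): [0,1], [0,2], [0,3], [0,4], [1,2], [1,3], [1,4], [2,4], [3,4]
  2-simplices (6): [0,1,2], [0,1,3], [0,2,4], [0,3,4], [1,2,4], [1,3,4]

Hence C_0 ≅ Z^5, C_1 ≅ Z^9, C_2 ≅ Z^6.

∂_1: C_1 → C_0 is given by ∂[p,q] = [q] − [p]. For instance
  ∂[1,2] = [2] − [1].
As a 5×9 matrix over Z this has rank 4, with invariant factors (1,1,1,1).

Boundary ∂_2: C_2 → C_1 sends each 2-simplex [p,q,r] to [q,r] − [p,r] + [p,q]. For instance
  ∂[0,2,4] = [2,4] − [0,4] + [0,2],
  ∂[0,3,4] = [3,4] − [0,4] + [0,3].
The resulting 9×6 matrix has rank 5, and its Smith normal form has invariant factors (1,1,1,1,1).

Computing H_k = (kernel of ∂_k) / (image of ∂_{k+1}):

  H_0: rank C_0 − rank ∂_1 = 5 − 4 = 1, and the invariant factors of ∂_1 are all 1, so H_0 = Z.
  H_1: rank ker ∂_1 − rank ∂_2 = (9 − 4) − 5 = 0, and the invariant factors of ∂_2 are all 1, so H_1 = 0.
  H_2: rank ker ∂_2 − rank ∂_3 = (6 − 5) − 0 = 1, and there is no ∂_3, so H_2 = Z.

H_0 ≅ Z,  H_1 = 0,  H_2 ≅ Z.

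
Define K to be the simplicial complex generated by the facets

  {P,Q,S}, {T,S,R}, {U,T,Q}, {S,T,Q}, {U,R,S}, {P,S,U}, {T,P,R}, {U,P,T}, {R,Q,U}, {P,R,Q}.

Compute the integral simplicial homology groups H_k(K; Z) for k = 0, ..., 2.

We work with the vertex ordering P < Q < R < S < T < U. The simplices of K, each written with vertices in increasing order, are:

  0-simplices (6): P, Q, R, S, T, U
  1-simplices (15): PQ, PR, PS, PT, PU, QR, QS, QT, QU, RS, RT, RU, ST, SU, TU
  2-simplices (10): PQR, PQS, PRT, PSU, PTU, QRU, QST, QTU, RST, RSU

Hence C_0 ≅ Z^6, C_1 ≅ Z^15, C_2 ≅ Z^10.

The boundary map ∂_1: C_1 → C_0 sends each edge [p,q] (with p < q) to q − p. For instance
  ∂SU = U − S.
This gives a 6×15 integer matrix of rank 5; reducing to Smith normal form yields diagonal entries (1,1,1,1,1).

Boundary ∂_2: C_2 → C_1 sends each 2-simplex [p,q,r] to [q,r] − [p,r] + [p,q]. For instance
  ∂QRU = RU − QU + QR,
  ∂PQS = QS − PS + PQ.
As a 15×10 matrix over Z this has rank 10, with invariant factors (1,1,1,1,1,1,1,1,1,2).

Computing H_k = (kernel of ∂_k) / (image of ∂_{k+1}):

  H_0: rank C_0 − rank ∂_1 = 6 − 5 = 1, and the invariant factors of ∂_1 are all 1, so H_0 = Z.
  H_1: rank ker ∂_1 − rank ∂_2 = (15 − 5) − 10 = 0, and ∂_2 has invariant factor 2 > 1, so H_1 = Z/2Z.
  H_2: rank ker ∂_2 − rank ∂_3 = (10 − 10) − 0 = 0, and there is no ∂_3, so H_2 = 0.

H_0 = Z,  H_1 = Z/2Z,  H_2 = 0.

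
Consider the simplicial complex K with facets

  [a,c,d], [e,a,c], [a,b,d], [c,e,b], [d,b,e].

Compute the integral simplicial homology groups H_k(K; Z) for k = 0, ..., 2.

H_0 = Z,  H_1 = Z,  H_2 = 0.

K has 5 vertices, 10 edges, 5 triangles.
rank ∂_0 = 0, rank ∂_1 = 4 ⇒ b_0 = 5 − 0 − 4 = 1; all invariant factors of ∂_1 are 1 so no torsion. So H_0 ≅ Z.
rank ∂_1 = 4, rank ∂_2 = 5 ⇒ b_1 = 10 − 4 − 5 = 1; all invariant factors of ∂_2 are 1 so no torsion. So H_1 ≅ Z.
rank ∂_2 = 5, rank ∂_3 = 0 ⇒ b_2 = 5 − 5 − 0 = 0. So H_2 ≅ 0.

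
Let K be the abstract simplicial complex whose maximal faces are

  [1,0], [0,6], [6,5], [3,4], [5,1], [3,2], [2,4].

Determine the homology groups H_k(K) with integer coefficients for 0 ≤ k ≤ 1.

Fix the vertex order 0 < 1 < 2 < 3 < 4 < 5 < 6 and write every simplex with vertices in increasing order. Then dim K = 1 and the simplices of K are:

  0-simplices (7): [0], [1], [2], [3], [4], [5], [6]
  1-simplices (7): [0,1], [0,6], [1,5], [2,3], [2,4], [3,4], [5,6]

so the chain groups are C_0 ≅ Z^7, C_1 ≅ Z^7.

∂_1: C_1 → C_0 maps an edge to its endpoints' difference, ∂[p,q] = q − p. For instance
  ∂[0,6] = [6] − [0].
As a 7×7 matrix over Z this has rank 5, with invariant factors (1,1,1,1,1).

Now H_k = ker ∂_k / im ∂_{k+1}, so:

  H_0: rank C_0 − rank ∂_1 = 7 − 5 = 2, and the invariant factors of ∂_1 are all 1, so H_0 = Z^2.
  H_1: rank ker ∂_1 − rank ∂_2 = (7 − 5) − 0 = 2, and there is no ∂_2, so H_1 = Z^2.

As a check, the Euler characteristic is 7 − 7 = 0, which agrees with 2 − 2 = 0.
(K is a triangulation of the disjoint union of the circle S^1 and the circle S^1.)

H_0 = Z^2,  H_1 = Z^2.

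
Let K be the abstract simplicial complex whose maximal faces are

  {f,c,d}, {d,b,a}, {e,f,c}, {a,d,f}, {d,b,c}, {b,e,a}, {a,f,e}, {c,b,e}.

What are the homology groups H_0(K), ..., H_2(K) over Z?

We work with the vertex ordering a < b < c < d < e < f. The simplices of K, each written with vertices in increasing order, are:

  0-simplices (6): a, b, c, d, e, f
  1-simplices (12): ab, ad, ae, af, bc, bd, be, cd, ce, cf, df, ef
  2-simplices (8): abd, abe, adf, aef, bcd, bce, cdf, cef

giving chain groups C_0 ≅ Z^6, C_1 ≅ Z^12, C_2 ≅ Z^8.

The boundary map ∂_1: C_1 → C_0 is given by ∂[p,q] = [q] − [p].
As a 6×12 matrix over Z this has rank 5, with invariant factors (1,1,1,1,1).

The boundary map ∂_2: C_2 → C_1 sends each 2-simplex [p,q,r] to [q,r] − [p,r] + [p,q]. For instance
  ∂abd = bd − ad + ab,
  ∂bcd = cd − bd + bc.
This gives a 12×8 integer matrix of rank 7; reducing to Smith normal form yields diagonal entries (1,1,1,1,1,1,1).

Now H_k = ker ∂_k / im ∂_{k+1}, so:

  H_0: rank C_0 − rank ∂_1 = 6 − 5 = 1, and the invariant factors of ∂_1 are all 1, so H_0 = Z.
  H_1: rank ker ∂_1 − rank ∂_2 = (12 − 5) − 7 = 0, and the invariant factors of ∂_2 are all 1, so H_1 = 0.
  H_2: rank ker ∂_2 − rank ∂_3 = (8 − 7) − 0 = 1, and there is no ∂_3, so H_2 = Z.

H_0 = Z,  H_1 = 0,  H_2 = Z.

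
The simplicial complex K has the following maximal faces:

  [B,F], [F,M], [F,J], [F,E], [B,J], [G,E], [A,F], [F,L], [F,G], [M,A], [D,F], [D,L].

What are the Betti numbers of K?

b_0 = 1, b_1 = 4.

Fix the vertex order A < B < D < E < F < G < J < L < M and write every simplex with vertices in increasing order. Then dim K = 1 and the simplices of K are:

  0-simplices (9): A, B, D, E, F, G, J, L, M
  1-simplices (12): AF, AM, BF, BJ, DF, DL, EF, EG, FG, FJ, FL, FM

Hence C_0 ≅ Z^9, C_1 ≅ Z^12.

Boundary ∂_1: C_1 → C_0 is given by ∂[p,q] = [q] − [p].
The 9×12 boundary matrix has rank 8 and Smith normal form diag(1,1,1,1,1,1,1,1).

Now H_k = ker ∂_k / im ∂_{k+1}, so:

  H_0: rank C_0 − rank ∂_1 = 9 − 8 = 1, and the invariant factors of ∂_1 are all 1, so H_0 = Z.
  H_1: rank ker ∂_1 − rank ∂_2 = (12 − 8) − 0 = 4, and there is no ∂_2, so H_1 = Z^4.

Hence the Betti numbers are b_0 = 1, b_1 = 4.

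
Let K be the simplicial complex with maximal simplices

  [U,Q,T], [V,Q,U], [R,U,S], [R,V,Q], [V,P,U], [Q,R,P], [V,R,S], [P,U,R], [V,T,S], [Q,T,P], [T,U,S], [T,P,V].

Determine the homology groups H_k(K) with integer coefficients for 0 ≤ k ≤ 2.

H_0 ≅ Z,  H_1 ≅ Z/2,  H_2 = 0.

Order the vertices as P < Q < R < S < T < U < V. Listing each simplex with vertices in this order, K has dimension 2 with simplices:

  0-simplices (7): P, Q, R, S, T, U, V
  1-simplices (18): PQ, PR, PT, PU, PV, QR, QT, QU, QV, RS, RU, RV, ST, SU, SV, TU, TV, UV
  2-simplices (12): PQR, PQT, PRU, PTV, PUV, QRV, QTU, QUV, RSU, RSV, STU, STV

so the chain groups are C_0 ≅ Z^7, C_1 ≅ Z^18, C_2 ≅ Z^12.

Boundary ∂_1: C_1 → C_0 sends each edge [p,q] (with p < q) to q − p. For instance
  ∂RU = U − R.
The 7×18 boundary matrix has rank 6 and Smith normal form diag(1,1,1,1,1,1).

Boundary ∂_2: C_2 → C_1 sends each 2-simplex [p,q,r] to [q,r] − [p,r] + [p,q]. For instance
  ∂PTV = TV − PV + PT,
  ∂STV = TV − SV + ST.
The resulting 18×12 matrix has rank 12, and its Smith normal form has invariant factors (1,1,1,1,1,1,1,1,1,1,1,2).

Computing H_k = (kernel of ∂_k) / (image of ∂_{k+1}):

  H_0: rank C_0 − rank ∂_1 = 7 − 6 = 1, and the invariant factors of ∂_1 are all 1, so H_0 = Z.
  H_1: rank ker ∂_1 − rank ∂_2 = (18 − 6) − 12 = 0, and ∂_2 has invariant factor 2 > 1, so H_1 = Z/2.
  H_2: rank ker ∂_2 − rank ∂_3 = (12 − 12) − 0 = 0, and there is no ∂_3, so H_2 = 0.

As a check, the Euler characteristic is 7 − 18 + 12 = 1, which agrees with 1 − 0 + 0 = 1.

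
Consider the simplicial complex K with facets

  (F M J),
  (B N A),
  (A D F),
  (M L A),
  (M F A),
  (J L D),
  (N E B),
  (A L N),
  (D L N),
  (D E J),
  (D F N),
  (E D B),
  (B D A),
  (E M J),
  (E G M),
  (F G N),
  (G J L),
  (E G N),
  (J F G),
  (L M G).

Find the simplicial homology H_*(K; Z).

H_0 = Z,  H_1 = Z ⊕ Z/2,  H_2 = 0.

Take the total order A < B < D < E < F < G < J < L < M < N on the vertex set. Then K (dimension 2) consists of the simplices:

  0-simplices (10): A, B, D, E, F, G, J, L, M, N
  1-simplices (30): AB, AD, AF, AL, AM, AN, BD, BE, BN, DE, DF, DJ, DL, DN, EG, EJ, EM, EN, FG, FJ, FM, FN, GJ, GL, GM, GN, JL, JM, LM, LN
  2-simplices (20): ABD, ABN, ADF, AFM, ALM, ALN, BDE, BEN, DEJ, DFN, DJL, DLN, EGM, EGN, EJM, FGJ, FGN, FJM, GJL, GLM

so the chain groups are C_0 ≅ Z^10, C_1 ≅ Z^30, C_2 ≅ Z^20.

Boundary ∂_1: C_1 → C_0 is given by ∂[p,q] = [q] − [p].
As a 10×30 matrix over Z this has rank 9, with invariant factors (1,1,1,1,1,1,1,1,1).

∂_2: C_2 → C_1 acts by ∂[p,q,r] = [q,r] − [p,r] + [p,q]. For instance
  ∂DEJ = EJ − DJ + DE,
  ∂DJL = JL − DL + DJ.
The 30×20 boundary matrix has rank 20 and Smith normal form diag(1,1,1,1,1,1,1,1,1,1,1,1,1,1,1,1,1,1,1,2).

From H_k ≅ ker(∂_k) / im(∂_{k+1}) we obtain:

  H_0: rank C_0 − rank ∂_1 = 10 − 9 = 1, and the invariant factors of ∂_1 are all 1, so H_0 = Z.
  H_1: rank ker ∂_1 − rank ∂_2 = (30 − 9) − 20 = 1, and ∂_2 has invariant factor 2 > 1, so H_1 = Z ⊕ Z/2.
  H_2: rank ker ∂_2 − rank ∂_3 = (20 − 20) − 0 = 0, and there is no ∂_3, so H_2 = 0.

(K is a triangulation of the Klein bottle.)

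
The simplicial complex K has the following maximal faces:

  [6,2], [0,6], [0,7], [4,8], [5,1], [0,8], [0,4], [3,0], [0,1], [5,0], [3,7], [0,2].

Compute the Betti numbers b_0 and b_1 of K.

b_0 = 1, b_1 = 4.

Take the total order 0 < 1 < 2 < 3 < 4 < 5 < 6 < 7 < 8 on the vertex set. Then K (dimension 1) consists of the simplices:

  0-simplices (9): [0], [1], [2], [3], [4], [5], [6], [7], [8]
  1-simplices (12): [0,1], [0,2], [0,3], [0,4], [0,5], [0,6], [0,7], [0,8], [1,5], [2,6], [3,7], [4,8]

giving chain groups C_0 ≅ Z^9, C_1 ≅ Z^12.

The boundary map ∂_1: C_1 → C_0 sends each edge [p,q] (with p < q) to q − p.
As a 9×12 matrix over Z this has rank 8, with invariant factors (1,1,1,1,1,1,1,1).

Reading off H_k = ker ∂_k / im ∂_{k+1}:

  H_0: rank C_0 − rank ∂_1 = 9 − 8 = 1, and the invariant factors of ∂_1 are all 1, so H_0 ≅ Z.
  H_1: rank ker ∂_1 − rank ∂_2 = (12 − 8) − 0 = 4, and there is no ∂_2, so H_1 ≅ Z^4.

As a check, the Euler characteristic is 9 − 12 = -3, which agrees with 1 − 4 = -3.

Hence the Betti numbers are b_0 = 1, b_1 = 4.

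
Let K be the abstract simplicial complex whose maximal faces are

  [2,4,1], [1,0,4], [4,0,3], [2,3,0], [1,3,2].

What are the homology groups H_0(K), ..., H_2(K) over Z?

H_0 ≅ Z,  H_1 ≅ Z,  H_2 = 0.

Order the vertices as 0 < 1 < 2 < 3 < 4. Listing each simplex with vertices in this order, K has dimension 2 with simplices:

  0-simplices (5): [0], [1], [2], [3], [4]
  1-simplices (10): [0,1], [0,2], [0,3], [0,4], [1,2], [1,3], [1,4], [2,3], [2,4], [3,4]
  2-simplices (5): [0,1,4], [0,2,3], [0,3,4], [1,2,3], [1,2,4]

giving chain groups C_0 ≅ Z^5, C_1 ≅ Z^10, C_2 ≅ Z^5.

Boundary ∂_1: C_1 → C_0 maps an edge to its endpoints' difference, ∂[p,q] = q − p. For instance
  ∂[0,3] = [3] − [0].
The resulting 5×10 matrix has rank 4, and its Smith normal form has invariant factors (1,1,1,1).

Boundary ∂_2: C_2 → C_1 maps a triangle to the signed sum of its edges. For instance
  ∂[0,3,4] = [3,4] − [0,4] + [0,3],
  ∂[1,2,3] = [2,3] − [1,3] + [1,2].
As a 10×5 matrix over Z this has rank 5, with invariant factors (1,1,1,1,1).

Reading off H_k = ker ∂_k / im ∂_{k+1}:

  H_0: rank C_0 − rank ∂_1 = 5 − 4 = 1, and the invariant factors of ∂_1 are all 1, so H_0 = Z.
  H_1: rank ker ∂_1 − rank ∂_2 = (10 − 4) − 5 = 1, and the invariant factors of ∂_2 are all 1, so H_1 = Z.
  H_2: rank ker ∂_2 − rank ∂_3 = (5 − 5) − 0 = 0, and there is no ∂_3, so H_2 = 0.

As a check, the Euler characteristic is 5 − 10 + 5 = 0, which agrees with 1 − 1 + 0 = 0.
(K is a triangulation of the Möbius band.)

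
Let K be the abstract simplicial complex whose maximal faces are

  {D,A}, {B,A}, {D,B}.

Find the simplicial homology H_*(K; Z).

H_0 = Z,  H_1 = Z.

Take the total order A < B < D on the vertex set. Then K (dimension 1) consists of the simplices:

  0-simplices (3): A, B, D
  1-simplices (3): AB, AD, BD

Hence C_0 ≅ Z^3, C_1 ≅ Z^3.

The boundary map ∂_1: C_1 → C_0 maps an edge to its endpoints' difference, ∂[p,q] = q − p. For instance
  ∂AD = D − A.
The 3×3 boundary matrix has rank 2 and Smith normal form diag(1,1).

Reading off H_k = ker ∂_k / im ∂_{k+1}:

  H_0: rank C_0 − rank ∂_1 = 3 − 2 = 1, and the invariant factors of ∂_1 are all 1, so H_0 ≅ Z.
  H_1: rank ker ∂_1 − rank ∂_2 = (3 − 2) − 0 = 1, and there is no ∂_2, so H_1 ≅ Z.

(K is a triangulation of the circle S^1.)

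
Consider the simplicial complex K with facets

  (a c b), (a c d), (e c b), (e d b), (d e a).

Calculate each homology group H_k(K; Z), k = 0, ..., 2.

H_0 = Z,  H_1 = Z,  H_2 = 0.

Fix the vertex order a < b < c < d < e and write every simplex with vertices in increasing order. Then dim K = 2 and the simplices of K are:

  0-simplices (5): a, b, c, d, e
  1-simplices (10): ab, ac, ad, ae, bc, bd, be, cd, ce, de
  2-simplices (5): abc, acd, ade, bce, bde

so the chain groups are C_0 ≅ Z^5, C_1 ≅ Z^10, C_2 ≅ Z^5.

The boundary map ∂_1: C_1 → C_0 maps an edge to its endpoints' difference, ∂[p,q] = q − p. For instance
  ∂bc = c − b.
As a 5×10 matrix over Z this has rank 4, with invariant factors (1,1,1,1).

∂_2: C_2 → C_1 maps a triangle to the signed sum of its edges. For instance
  ∂acd = cd − ad + ac,
  ∂bce = ce − be + bc.
The 10×5 boundary matrix has rank 5 and Smith normal form diag(1,1,1,1,1).

Reading off H_k = ker ∂_k / im ∂_{k+1}:

  H_0: rank C_0 − rank ∂_1 = 5 − 4 = 1, and the invariant factors of ∂_1 are all 1, so H_0 ≅ Z.
  H_1: rank ker ∂_1 − rank ∂_2 = (10 − 4) − 5 = 1, and the invariant factors of ∂_2 are all 1, so H_1 ≅ Z.
  H_2: rank ker ∂_2 − rank ∂_3 = (5 − 5) − 0 = 0, and there is no ∂_3, so H_2 ≅ 0.

(K is a triangulation of the Möbius band.)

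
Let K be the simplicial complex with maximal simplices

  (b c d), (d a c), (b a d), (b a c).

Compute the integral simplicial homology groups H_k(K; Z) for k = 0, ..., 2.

Take the total order a < b < c < d on the vertex set. Then K (dimension 2) consists of the simplices:

  0-simplices (4): a, b, c, d
  1-simplices (6): ab, ac, ad, bc, bd, cd
  2-simplices (4): abc, abd, acd, bcd

so the chain groups are C_0 ≅ Z^4, C_1 ≅ Z^6, C_2 ≅ Z^4.

Boundary ∂_1: C_1 → C_0 sends each edge [p,q] (with p < q) to q − p. For instance
  ∂bc = c − b.
The resulting 4×6 matrix has rank 3, and its Smith normal form has invariant factors (1,1,1).

The boundary map ∂_2: C_2 → C_1 acts by ∂[p,q,r] = [q,r] − [p,r] + [p,q]. For instance
  ∂abd = bd − ad + ab,
  ∂acd = cd − ad + ac.
The resulting 6×4 matrix has rank 3, and its Smith normal form has invariant factors (1,1,1).

Computing H_k = (kernel of ∂_k) / (image of ∂_{k+1}):

  H_0: rank C_0 − rank ∂_1 = 4 − 3 = 1, and the invariant factors of ∂_1 are all 1, so H_0 = Z.
  H_1: rank ker ∂_1 − rank ∂_2 = (6 − 3) − 3 = 0, and the invariant factors of ∂_2 are all 1, so H_1 = 0.
  H_2: rank ker ∂_2 − rank ∂_3 = (4 − 3) − 0 = 1, and there is no ∂_3, so H_2 = Z.

As a check, the Euler characteristic is 4 − 6 + 4 = 2, which agrees with 1 − 0 + 1 = 2.

H_0 ≅ Z,  H_1 = 0,  H_2 ≅ Z.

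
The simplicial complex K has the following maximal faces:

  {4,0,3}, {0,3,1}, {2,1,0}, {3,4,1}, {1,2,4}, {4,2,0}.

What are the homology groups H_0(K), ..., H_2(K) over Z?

K has 5 vertices, 9 edges, 6 triangles.
rank ∂_0 = 0, rank ∂_1 = 4 ⇒ b_0 = 5 − 0 − 4 = 1; all invariant factors of ∂_1 are 1 so no torsion. So H_0 ≅ Z.
rank ∂_1 = 4, rank ∂_2 = 5 ⇒ b_1 = 9 − 4 − 5 = 0; all invariant factors of ∂_2 are 1 so no torsion. So H_1 ≅ 0.
rank ∂_2 = 5, rank ∂_3 = 0 ⇒ b_2 = 6 − 5 − 0 = 1. So H_2 ≅ Z.

H_0 = Z,  H_1 = 0,  H_2 = Z.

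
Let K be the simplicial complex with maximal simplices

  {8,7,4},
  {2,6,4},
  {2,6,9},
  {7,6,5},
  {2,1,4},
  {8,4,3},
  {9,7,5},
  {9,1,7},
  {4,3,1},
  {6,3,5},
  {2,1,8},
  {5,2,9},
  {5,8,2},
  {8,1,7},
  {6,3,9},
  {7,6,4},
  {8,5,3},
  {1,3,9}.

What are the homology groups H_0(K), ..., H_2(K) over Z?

H_0 ≅ Z,  H_1 ≅ Z ⊕ Z/2Z,  H_2 = 0.

We work with the vertex ordering 1 < 2 < 3 < 4 < 5 < 6 < 7 < 8 < 9. The simplices of K, each written with vertices in increasing order, are:

  0-simplices (9): [1], [2], [3], [4], [5], [6], [7], [8], [9]
  1-simplices (27): (27 of them)
  2-simplices (18): [1,2,4], [1,2,8], [1,3,4], [1,3,9], [1,7,8], [1,7,9], [2,4,6], [2,5,8], [2,5,9], [2,6,9], [3,4,8], [3,5,6], [3,5,8], [3,6,9], [4,6,7], [4,7,8], [5,6,7], [5,7,9]

giving chain groups C_0 ≅ Z^9, C_1 ≅ Z^27, C_2 ≅ Z^18.

Boundary ∂_1: C_1 → C_0 sends each edge [p,q] (with p < q) to q − p. For instance
  ∂[6,7] = [7] − [6].
The 9×27 boundary matrix has rank 8 and Smith normal form diag(1,1,1,1,1,1,1,1).

Boundary ∂_2: C_2 → C_1 maps a triangle to the signed sum of its edges. For instance
  ∂[1,7,8] = [7,8] − [1,8] + [1,7],
  ∂[2,4,6] = [4,6] − [2,6] + [2,4].
The resulting 27×18 matrix has rank 18, and its Smith normal form has invariant factors (1,1,1,1,1,1,1,1,1,1,1,1,1,1,1,1,1,2).

From H_k ≅ ker(∂_k) / im(∂_{k+1}) we obtain:

  H_0: rank C_0 − rank ∂_1 = 9 − 8 = 1, and the invariant factors of ∂_1 are all 1, so H_0 ≅ Z.
  H_1: rank ker ∂_1 − rank ∂_2 = (27 − 8) − 18 = 1, and ∂_2 has invariant factor 2 > 1, so H_1 ≅ Z ⊕ Z/2Z.
  H_2: rank ker ∂_2 − rank ∂_3 = (18 − 18) − 0 = 0, and there is no ∂_3, so H_2 ≅ 0.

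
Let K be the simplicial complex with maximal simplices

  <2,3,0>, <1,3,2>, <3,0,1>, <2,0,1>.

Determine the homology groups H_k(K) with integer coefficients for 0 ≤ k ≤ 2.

H_0 ≅ Z,  H_1 = 0,  H_2 ≅ Z.

Order the vertices as 0 < 1 < 2 < 3. Listing each simplex with vertices in this order, K has dimension 2 with simplices:

  0-simplices (4): [0], [1], [2], [3]
  1-simplices (6): [0,1], [0,2], [0,3], [1,2], [1,3], [2,3]
  2-simplices (4): [0,1,2], [0,1,3], [0,2,3], [1,2,3]

giving chain groups C_0 ≅ Z^4, C_1 ≅ Z^6, C_2 ≅ Z^4.

The boundary map ∂_1: C_1 → C_0 is given by ∂[p,q] = [q] − [p].
This gives a 4×6 integer matrix of rank 3; reducing to Smith normal form yields diagonal entries (1,1,1).

Boundary ∂_2: C_2 → C_1 sends each 2-simplex [p,q,r] to [q,r] − [p,r] + [p,q]. For instance
  ∂[0,1,2] = [1,2] − [0,2] + [0,1],
  ∂[0,2,3] = [2,3] − [0,3] + [0,2].
The 6×4 boundary matrix has rank 3 and Smith normal form diag(1,1,1).

From H_k ≅ ker(∂_k) / im(∂_{k+1}) we obtain:

  H_0: rank C_0 − rank ∂_1 = 4 − 3 = 1, and the invariant factors of ∂_1 are all 1, so H_0 = Z.
  H_1: rank ker ∂_1 − rank ∂_2 = (6 − 3) − 3 = 0, and the invariant factors of ∂_2 are all 1, so H_1 = 0.
  H_2: rank ker ∂_2 − rank ∂_3 = (4 − 3) − 0 = 1, and there is no ∂_3, so H_2 = Z.

(K is a triangulation of the 2-sphere S^2.)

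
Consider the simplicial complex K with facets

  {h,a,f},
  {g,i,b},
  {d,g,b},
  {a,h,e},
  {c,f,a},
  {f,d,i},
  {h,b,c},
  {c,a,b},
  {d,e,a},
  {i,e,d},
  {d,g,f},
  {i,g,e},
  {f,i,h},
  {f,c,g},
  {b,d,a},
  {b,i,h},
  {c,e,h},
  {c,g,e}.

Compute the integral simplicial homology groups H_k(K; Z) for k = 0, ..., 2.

H_0 = Z,  H_1 = Z ⊕ Z/2Z,  H_2 = 0.

Fix the vertex order a < b < c < d < e < f < g < h < i and write every simplex with vertices in increasing order. Then dim K = 2 and the simplices of K are:

  0-simplices (9): a, b, c, d, e, f, g, h, i
  1-simplices (27): ab, ac, ad, ae, af, ah, bc, bd, bg, bh, bi, ce, cf, cg, ch, de, df, dg, di, eg, eh, ei, fg, fh, fi, gi, hi
  2-simplices (18): abc, abd, acf, ade, aeh, afh, bch, bdg, bgi, bhi, ceg, ceh, cfg, dei, dfg, dfi, egi, fhi

giving chain groups C_0 ≅ Z^9, C_1 ≅ Z^27, C_2 ≅ Z^18.

Boundary ∂_1: C_1 → C_0 maps an edge to its endpoints' difference, ∂[p,q] = q − p. For instance
  ∂bg = g − b.
The resulting 9×27 matrix has rank 8, and its Smith normal form has invariant factors (1,1,1,1,1,1,1,1).

Boundary ∂_2: C_2 → C_1 acts by ∂[p,q,r] = [q,r] − [p,r] + [p,q]. For instance
  ∂dfg = fg − dg + df,
  ∂egi = gi − ei + eg.
This gives a 27×18 integer matrix of rank 18; reducing to Smith normal form yields diagonal entries (1,1,1,1,1,1,1,1,1,1,1,1,1,1,1,1,1,2).

From H_k ≅ ker(∂_k) / im(∂_{k+1}) we obtain:

  H_0: rank C_0 − rank ∂_1 = 9 − 8 = 1, and the invariant factors of ∂_1 are all 1, so H_0 = Z.
  H_1: rank ker ∂_1 − rank ∂_2 = (27 − 8) − 18 = 1, and ∂_2 has invariant factor 2 > 1, so H_1 = Z ⊕ Z/2Z.
  H_2: rank ker ∂_2 − rank ∂_3 = (18 − 18) − 0 = 0, and there is no ∂_3, so H_2 = 0.

(K is a triangulation of the Klein bottle.)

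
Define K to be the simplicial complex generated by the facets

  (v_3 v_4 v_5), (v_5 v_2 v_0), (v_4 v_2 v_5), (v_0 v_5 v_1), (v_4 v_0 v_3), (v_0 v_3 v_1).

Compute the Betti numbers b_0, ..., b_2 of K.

We work with the vertex ordering v_0 < v_1 < v_2 < v_3 < v_4 < v_5. The simplices of K, each written with vertices in increasing order, are:

  0-simplices (6): [v_0], [v_1], [v_2], [v_3], [v_4], [v_5]
  1-simplices (12): [v_0,v_1], [v_0,v_2], [v_0,v_3], [v_0,v_4], [v_0,v_5], [v_1,v_3], [v_1,v_5], [v_2,v_4], [v_2,v_5], [v_3,v_4], [v_3,v_5], [v_4,v_5]
  2-simplices (6): [v_0,v_1,v_3], [v_0,v_1,v_5], [v_0,v_2,v_5], [v_0,v_3,v_4], [v_2,v_4,v_5], [v_3,v_4,v_5]

so the chain groups are C_0 ≅ Z^6, C_1 ≅ Z^12, C_2 ≅ Z^6.

∂_1: C_1 → C_0 sends each edge [p,q] (with p < q) to q − p. For instance
  ∂[v_4,v_5] = [v_5] − [v_4].
The 6×12 boundary matrix has rank 5 and Smith normal form diag(1,1,1,1,1).

∂_2: C_2 → C_1 acts by ∂[p,q,r] = [q,r] − [p,r] + [p,q]. For instance
  ∂[v_2,v_4,v_5] = [v_4,v_5] − [v_2,v_5] + [v_2,v_4],
  ∂[v_3,v_4,v_5] = [v_4,v_5] − [v_3,v_5] + [v_3,v_4].
As a 12×6 matrix over Z this has rank 6, with invariant factors (1,1,1,1,1,1).

Reading off H_k = ker ∂_k / im ∂_{k+1}:

  H_0: rank C_0 − rank ∂_1 = 6 − 5 = 1, and the invariant factors of ∂_1 are all 1, so H_0 = Z.
  H_1: rank ker ∂_1 − rank ∂_2 = (12 − 5) − 6 = 1, and the invariant factors of ∂_2 are all 1, so H_1 = Z.
  H_2: rank ker ∂_2 − rank ∂_3 = (6 − 6) − 0 = 0, and there is no ∂_3, so H_2 = 0.

As a check, the Euler characteristic is 6 − 12 + 6 = 0, which agrees with 1 − 1 + 0 = 0.
(K is a triangulation of the cylinder S^1 x I.)

Hence the Betti numbers are b_0 = 1, b_1 = 1, b_2 = 0.

b_0 = 1, b_1 = 1, b_2 = 0.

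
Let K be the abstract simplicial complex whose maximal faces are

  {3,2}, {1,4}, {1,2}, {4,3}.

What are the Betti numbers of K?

b_0 = 1, b_1 = 1.

Take the total order 1 < 2 < 3 < 4 on the vertex set. Then K (dimension 1) consists of the simplices:

  0-simplices (4): [1], [2], [3], [4]
  1-simplices (4): [1,2], [1,4], [2,3], [3,4]

so the chain groups are C_0 ≅ Z^4, C_1 ≅ Z^4.

Boundary ∂_1: C_1 → C_0 maps an edge to its endpoints' difference, ∂[p,q] = q − p. For instance
  ∂[1,4] = [4] − [1].
The 4×4 boundary matrix has rank 3 and Smith normal form diag(1,1,1).

Computing H_k = (kernel of ∂_k) / (image of ∂_{k+1}):

  H_0: rank C_0 − rank ∂_1 = 4 − 3 = 1, and the invariant factors of ∂_1 are all 1, so H_0 ≅ Z.
  H_1: rank ker ∂_1 − rank ∂_2 = (4 − 3) − 0 = 1, and there is no ∂_2, so H_1 ≅ Z.

As a check, the Euler characteristic is 4 − 4 = 0, which agrees with 1 − 1 = 0.

Hence the Betti numbers are b_0 = 1, b_1 = 1.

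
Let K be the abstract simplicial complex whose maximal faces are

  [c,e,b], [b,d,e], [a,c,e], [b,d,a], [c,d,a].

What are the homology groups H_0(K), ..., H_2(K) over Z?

H_0 ≅ Z,  H_1 ≅ Z,  H_2 = 0.

Take the total order a < b < c < d < e on the vertex set. Then K (dimension 2) consists of the simplices:

  0-simplices (5): a, b, c, d, e
  1-simplices (10): ab, ac, ad, ae, bc, bd, be, cd, ce, de
  2-simplices (5): abd, acd, ace, bce, bde

Hence C_0 ≅ Z^5, C_1 ≅ Z^10, C_2 ≅ Z^5.

Boundary ∂_1: C_1 → C_0 is given by ∂[p,q] = [q] − [p]. For instance
  ∂ab = b − a.
The resulting 5×10 matrix has rank 4, and its Smith normal form has invariant factors (1,1,1,1).

∂_2: C_2 → C_1 acts by ∂[p,q,r] = [q,r] − [p,r] + [p,q]. For instance
  ∂bde = de − be + bd,
  ∂ace = ce − ae + ac.
This gives a 10×5 integer matrix of rank 5; reducing to Smith normal form yields diagonal entries (1,1,1,1,1).

Reading off H_k = ker ∂_k / im ∂_{k+1}:

  H_0: rank C_0 − rank ∂_1 = 5 − 4 = 1, and the invariant factors of ∂_1 are all 1, so H_0 = Z.
  H_1: rank ker ∂_1 − rank ∂_2 = (10 − 4) − 5 = 1, and the invariant factors of ∂_2 are all 1, so H_1 = Z.
  H_2: rank ker ∂_2 − rank ∂_3 = (5 − 5) − 0 = 0, and there is no ∂_3, so H_2 = 0.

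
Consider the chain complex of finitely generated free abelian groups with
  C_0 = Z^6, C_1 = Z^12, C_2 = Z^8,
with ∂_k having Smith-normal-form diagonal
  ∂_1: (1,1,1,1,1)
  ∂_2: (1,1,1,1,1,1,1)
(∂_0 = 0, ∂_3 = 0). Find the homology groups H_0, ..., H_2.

H_0: b_0 = 6 − 0 − 5 = 1; torsion from ∂_1 factors > 1: none. So H_0 = Z.
H_1: b_1 = 12 − 5 − 7 = 0; torsion from ∂_2 factors > 1: none. So H_1 = 0.
H_2: b_2 = 8 − 7 − 0 = 1; torsion from ∂_3 factors > 1: none. So H_2 = Z.

H_0 = Z,  H_1 = 0,  H_2 = Z.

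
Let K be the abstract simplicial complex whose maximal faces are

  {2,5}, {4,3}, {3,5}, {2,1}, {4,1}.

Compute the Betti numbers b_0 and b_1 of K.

b_0 = 1, b_1 = 1.

Take the total order 1 < 2 < 3 < 4 < 5 on the vertex set. Then K (dimension 1) consists of the simplices:

  0-simplices (5): [1], [2], [3], [4], [5]
  1-simplices (5): [1,2], [1,4], [2,5], [3,4], [3,5]

giving chain groups C_0 ≅ Z^5, C_1 ≅ Z^5.

The boundary map ∂_1: C_1 → C_0 is given by ∂[p,q] = [q] − [p].
The 5×5 boundary matrix has rank 4 and Smith normal form diag(1,1,1,1).

Computing H_k = (kernel of ∂_k) / (image of ∂_{k+1}):

  H_0: rank C_0 − rank ∂_1 = 5 − 4 = 1, and the invariant factors of ∂_1 are all 1, so H_0 = Z.
  H_1: rank ker ∂_1 − rank ∂_2 = (5 − 4) − 0 = 1, and there is no ∂_2, so H_1 = Z.

As a check, the Euler characteristic is 5 − 5 = 0, which agrees with 1 − 1 = 0.

Hence the Betti numbers are b_0 = 1, b_1 = 1.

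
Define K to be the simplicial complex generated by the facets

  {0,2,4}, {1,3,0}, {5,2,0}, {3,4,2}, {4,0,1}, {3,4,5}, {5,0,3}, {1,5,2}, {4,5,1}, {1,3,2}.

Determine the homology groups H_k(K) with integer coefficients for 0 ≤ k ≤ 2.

H_0 ≅ Z,  H_1 ≅ Z/2,  H_2 = 0.

Fix the vertex order 0 < 1 < 2 < 3 < 4 < 5 and write every simplex with vertices in increasing order. Then dim K = 2 and the simplices of K are:

  0-simplices (6): [0], [1], [2], [3], [4], [5]
  1-simplices (15): [0,1], [0,2], [0,3], [0,4], [0,5], [1,2], [1,3], [1,4], [1,5], [2,3], [2,4], [2,5], [3,4], [3,5], [4,5]
  2-simplices (10): [0,1,3], [0,1,4], [0,2,4], [0,2,5], [0,3,5], [1,2,3], [1,2,5], [1,4,5], [2,3,4], [3,4,5]

Hence C_0 ≅ Z^6, C_1 ≅ Z^15, C_2 ≅ Z^10.

The boundary map ∂_1: C_1 → C_0 sends each edge [p,q] (with p < q) to q − p. For instance
  ∂[0,5] = [5] − [0].
As a 6×15 matrix over Z this has rank 5, with invariant factors (1,1,1,1,1).

∂_2: C_2 → C_1 acts by ∂[p,q,r] = [q,r] − [p,r] + [p,q]. For instance
  ∂[0,1,3] = [1,3] − [0,3] + [0,1],
  ∂[1,2,3] = [2,3] − [1,3] + [1,2].
This gives a 15×10 integer matrix of rank 10; reducing to Smith normal form yields diagonal entries (1,1,1,1,1,1,1,1,1,2).

Reading off H_k = ker ∂_k / im ∂_{k+1}:

  H_0: rank C_0 − rank ∂_1 = 6 − 5 = 1, and the invariant factors of ∂_1 are all 1, so H_0 ≅ Z.
  H_1: rank ker ∂_1 − rank ∂_2 = (15 − 5) − 10 = 0, and ∂_2 has invariant factor 2 > 1, so H_1 ≅ Z/2.
  H_2: rank ker ∂_2 − rank ∂_3 = (10 − 10) − 0 = 0, and there is no ∂_3, so H_2 ≅ 0.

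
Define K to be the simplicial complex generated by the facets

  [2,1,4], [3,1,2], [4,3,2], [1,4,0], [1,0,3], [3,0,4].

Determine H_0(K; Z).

Take the total order 0 < 1 < 2 < 3 < 4 on the vertex set. Then K (dimension 2) consists of the simplices:

  0-simplices (5): [0], [1], [2], [3], [4]
  1-simplices (9): [0,1], [0,3], [0,4], [1,2], [1,3], [1,4], [2,3], [2,4], [3,4]
  2-simplices (6): [0,1,3], [0,1,4], [0,3,4], [1,2,3], [1,2,4], [2,3,4]

giving chain groups C_0 ≅ Z^5, C_1 ≅ Z^9, C_2 ≅ Z^6.

Boundary ∂_1: C_1 → C_0 is given by ∂[p,q] = [q] − [p]. For instance
  ∂[0,3] = [3] − [0].
As a 5×9 matrix over Z this has rank 4, with invariant factors (1,1,1,1).

∂_2: C_2 → C_1 sends each 2-simplex [p,q,r] to [q,r] − [p,r] + [p,q]. For instance
  ∂[2,3,4] = [3,4] − [2,4] + [2,3],
  ∂[0,1,3] = [1,3] − [0,3] + [0,1].
As a 9×6 matrix over Z this has rank 5, with invariant factors (1,1,1,1,1).

Now H_k = ker ∂_k / im ∂_{k+1}, so:

  H_0: rank C_0 − rank ∂_1 = 5 − 4 = 1, and the invariant factors of ∂_1 are all 1, so H_0 ≅ Z.

H_0 = Z.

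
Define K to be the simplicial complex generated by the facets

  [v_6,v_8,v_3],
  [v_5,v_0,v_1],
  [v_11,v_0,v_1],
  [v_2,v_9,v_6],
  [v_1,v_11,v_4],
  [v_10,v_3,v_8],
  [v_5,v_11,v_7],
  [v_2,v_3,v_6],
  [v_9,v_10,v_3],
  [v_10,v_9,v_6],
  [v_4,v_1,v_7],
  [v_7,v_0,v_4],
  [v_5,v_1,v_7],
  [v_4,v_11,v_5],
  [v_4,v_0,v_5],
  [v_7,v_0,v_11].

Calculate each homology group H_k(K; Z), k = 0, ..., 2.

Take the total order v_0 < v_1 < v_2 < v_3 < v_4 < v_5 < v_6 < v_7 < v_8 < v_9 < v_10 < v_11 on the vertex set. Then K (dimension 2) consists of the simplices:

  0-simplices (12): [v_0], [v_1], [v_2], [v_3], [v_4], [v_5], [v_6], [v_7], [v_8], [v_9], [v_10], [v_11]
  1-simplices (27): (27 of them)
  2-simplices (16): (16 of them)

so the chain groups are C_0 ≅ Z^12, C_1 ≅ Z^27, C_2 ≅ Z^16.

Boundary ∂_1: C_1 → C_0 is given by ∂[p,q] = [q] − [p].
This gives a 12×27 integer matrix of rank 10; reducing to Smith normal form yields diagonal entries (1,1,1,1,1,1,1,1,1,1).

∂_2: C_2 → C_1 maps a triangle to the signed sum of its edges. For instance
  ∂[v_6,v_9,v_10] = [v_9,v_10] − [v_6,v_10] + [v_6,v_9],
  ∂[v_3,v_9,v_10] = [v_9,v_10] − [v_3,v_10] + [v_3,v_9].
The 27×16 boundary matrix has rank 16 and Smith normal form diag(1,1,1,1,1,1,1,1,1,1,1,1,1,1,1,2).

Reading off H_k = ker ∂_k / im ∂_{k+1}:

  H_0: rank C_0 − rank ∂_1 = 12 − 10 = 2, and the invariant factors of ∂_1 are all 1, so H_0 ≅ Z^2.
  H_1: rank ker ∂_1 − rank ∂_2 = (27 − 10) − 16 = 1, and ∂_2 has invariant factor 2 > 1, so H_1 ≅ Z × Z/2.
  H_2: rank ker ∂_2 − rank ∂_3 = (16 − 16) − 0 = 0, and there is no ∂_3, so H_2 ≅ 0.

H_0 ≅ Z^2,  H_1 ≅ Z × Z/2,  H_2 = 0.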